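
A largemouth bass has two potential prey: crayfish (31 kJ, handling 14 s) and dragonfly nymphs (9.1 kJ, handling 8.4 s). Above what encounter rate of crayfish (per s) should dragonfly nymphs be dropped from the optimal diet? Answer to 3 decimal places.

At the threshold, the rate on crayfish alone equals the profitability of dragonfly nymphs: λ·31/(1 + λ·14) = 9.1/8.4 = 1.083.
Rearranging, λ(31 − 1.083×14) = 1.083, so λ = 1.083/15.83 = 0.06842 per s.

0.068 per s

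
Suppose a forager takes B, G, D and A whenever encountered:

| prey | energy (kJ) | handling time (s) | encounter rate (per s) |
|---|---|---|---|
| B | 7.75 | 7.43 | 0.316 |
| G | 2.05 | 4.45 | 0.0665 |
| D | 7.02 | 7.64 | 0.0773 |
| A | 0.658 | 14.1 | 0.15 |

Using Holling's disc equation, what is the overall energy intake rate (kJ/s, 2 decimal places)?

R = (0.316×7.75 + 0.0665×2.05 + 0.0773×7.02 + 0.15×0.658) / (1 + 0.316×7.43 + 0.0665×4.45 + 0.0773×7.64 + 0.15×14.1) = 3.227/6.349 = 0.5082 kJ/s.

0.51 kJ/s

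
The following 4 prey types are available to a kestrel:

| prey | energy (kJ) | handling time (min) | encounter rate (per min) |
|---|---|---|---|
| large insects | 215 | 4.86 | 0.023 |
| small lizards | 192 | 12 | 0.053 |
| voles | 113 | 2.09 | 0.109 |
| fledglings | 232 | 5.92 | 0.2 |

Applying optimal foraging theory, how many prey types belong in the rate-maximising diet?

E/h in descending order: voles 54.1, large insects 44.2, fledglings 39.2, small lizards 16 kJ/min. The optimal diet is the largest prefix of this list for which every included type satisfies E_i/h_i > R on the types above it.
Rate on top 1: 10.03. large insects: 44.2 > 10.03 → include.
Rate on top 2: 12.89. fledglings: 39.2 > 12.89 → include.
Rate on top 3: 25.23. small lizards: 16 < 25.23 → exclude; stop.
Optimal diet: voles, large insects, fledglings — 3 of 4 types.

3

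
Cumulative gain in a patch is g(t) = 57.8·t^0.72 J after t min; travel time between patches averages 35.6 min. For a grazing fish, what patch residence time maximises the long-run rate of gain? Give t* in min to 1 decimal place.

Maximise g(t)/(T+t): set derivative to zero → g'(t)(T+t) = g(t).
g'(t) = 0.72·57.8·t^-0.28. Setting 0.72·57.8·t^-0.28 = 57.8·t^0.72/(35.6+t) gives 0.72(35.6+t) = t, so 0.28·t = 0.72×35.6.
t* = 0.72×35.6/0.28 = 91.54 min.

91.5 min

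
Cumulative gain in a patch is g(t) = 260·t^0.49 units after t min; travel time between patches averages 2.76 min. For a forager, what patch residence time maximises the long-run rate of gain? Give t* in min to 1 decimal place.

Maximise g(t)/(T+t): set derivative to zero → g'(t)(T+t) = g(t).
g'(t) = 0.49·260·t^-0.51. Setting 0.49·260·t^-0.51 = 260·t^0.49/(2.76+t) gives 0.49(2.76+t) = t, so 0.51·t = 0.49×2.76.
t* = 0.49×2.76/0.51 = 2.652 min.

2.7 min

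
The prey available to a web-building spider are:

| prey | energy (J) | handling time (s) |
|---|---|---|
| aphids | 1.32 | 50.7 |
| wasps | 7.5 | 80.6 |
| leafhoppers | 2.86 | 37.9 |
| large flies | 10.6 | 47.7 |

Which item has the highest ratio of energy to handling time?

In descending order of E/h:
large flies: 10.6/47.7 = 0.222 J/s
wasps: 7.5/80.6 = 0.0931 J/s
leafhoppers: 2.86/37.9 = 0.0755 J/s
aphids: 1.32/50.7 = 0.026 J/s

large flies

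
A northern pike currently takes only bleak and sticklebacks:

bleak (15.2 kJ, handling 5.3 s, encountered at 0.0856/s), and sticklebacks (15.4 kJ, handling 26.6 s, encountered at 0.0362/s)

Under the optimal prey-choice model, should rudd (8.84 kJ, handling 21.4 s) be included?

No

Current rate: (0.0856×15.2 + 0.0362×15.4)/(1 + 0.0856×5.3 + 0.0362×26.6) = 0.7691 kJ/s.
Profitability of rudd: 8.84/21.4 = 0.4131 kJ/s.
0.4131 < 0.7691, so adding rudd would lower the average — exclude it.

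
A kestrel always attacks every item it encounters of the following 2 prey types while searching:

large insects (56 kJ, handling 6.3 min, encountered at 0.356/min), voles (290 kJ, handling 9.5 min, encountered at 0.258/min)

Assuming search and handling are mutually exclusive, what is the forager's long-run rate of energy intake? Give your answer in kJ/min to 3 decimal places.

Energy encountered per unit search time: 0.356×56 + 0.258×290 = 94.76 kJ/min.
Handling time per unit search time: 0.356×6.3 + 0.258×9.5 = 4.694.
Rate = 94.76/(1 + 4.694) = 16.64 kJ/min.

16.642 kJ/min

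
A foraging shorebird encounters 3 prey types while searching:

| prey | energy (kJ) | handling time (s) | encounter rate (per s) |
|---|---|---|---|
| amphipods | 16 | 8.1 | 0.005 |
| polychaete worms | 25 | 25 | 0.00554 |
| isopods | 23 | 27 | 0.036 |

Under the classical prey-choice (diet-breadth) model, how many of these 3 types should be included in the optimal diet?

Profitabilities (E/h, kJ/s): amphipods 1.98, polychaete worms 1, isopods 0.852. Add prey in this order while the next type's profitability exceeds the intake rate on those already taken.
Rate on top 1: 0.07689. polychaete worms: 1 > 0.07689 → include.
Rate on top 2: 0.1853. isopods: 0.852 > 0.1853 → include.
Optimal diet: amphipods, polychaete worms, isopods — 3 of 3 types.

3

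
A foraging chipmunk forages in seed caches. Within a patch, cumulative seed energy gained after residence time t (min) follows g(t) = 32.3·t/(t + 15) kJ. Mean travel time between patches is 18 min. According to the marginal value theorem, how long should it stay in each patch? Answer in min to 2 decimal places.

16.43 min

Optimal t* satisfies g'(t*) = g(t*)/(T + t*).
g'(t) = 32.3·15/(t + 15)². Setting 32.3·15/(t+15)² = 32.3t/[(t+15)(18+t)] gives 15(18+t) = t(t+15), so t² = 15×18 = 270.
t* = √270 = 16.43 min.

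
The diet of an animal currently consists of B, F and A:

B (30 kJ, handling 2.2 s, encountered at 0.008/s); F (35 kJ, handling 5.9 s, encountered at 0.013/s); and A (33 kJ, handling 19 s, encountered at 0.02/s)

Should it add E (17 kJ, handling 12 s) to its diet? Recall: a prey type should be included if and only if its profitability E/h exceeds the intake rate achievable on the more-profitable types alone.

Yes

On B, F and A alone, R = ΣλE/(1+Σλh) = 1.355/1.474 = 0.9191 kJ/s.
Profitability of E: 17/12 = 1.417 kJ/s.
1.417 > 0.9191, so adding E raises the average — include it.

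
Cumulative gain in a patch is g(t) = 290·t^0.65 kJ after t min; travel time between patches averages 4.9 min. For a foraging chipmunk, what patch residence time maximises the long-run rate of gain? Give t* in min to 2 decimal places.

9.10 min

By the marginal value theorem, leave when the instantaneous gain rate g'(t) equals the habitat-wide average g(t)/(T + t).
g'(t) = 0.65·290·t^-0.35. Setting 0.65·290·t^-0.35 = 290·t^0.65/(4.9+t) gives 0.65(4.9+t) = t, so 0.35·t = 0.65×4.9.
t* = 0.65×4.9/0.35 = 9.1 min.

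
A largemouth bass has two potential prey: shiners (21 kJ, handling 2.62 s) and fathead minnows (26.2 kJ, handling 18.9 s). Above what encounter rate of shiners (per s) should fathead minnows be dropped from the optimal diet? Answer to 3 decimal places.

0.080 per s

At the threshold, the rate on shiners alone equals the profitability of fathead minnows: λ·21/(1 + λ·2.62) = 26.2/18.9 = 1.386.
Rearranging, λ(21 − 1.386×2.62) = 1.386, so λ = 1.386/17.37 = 0.07982 per s.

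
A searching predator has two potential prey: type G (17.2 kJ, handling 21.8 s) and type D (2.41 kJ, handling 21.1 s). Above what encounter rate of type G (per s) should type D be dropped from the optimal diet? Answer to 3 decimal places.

0.008 per s

The zero-one rule: include type D iff E₂/h₂ > λE₁/(1+λh₁). Equality gives the switch point.
λE₁h₂ = E₂ + λE₂h₁ ⇒ λ = E₂/(E₁h₂ − E₂h₁) = 2.41/(362.9 − 52.54) = 0.007765 per s.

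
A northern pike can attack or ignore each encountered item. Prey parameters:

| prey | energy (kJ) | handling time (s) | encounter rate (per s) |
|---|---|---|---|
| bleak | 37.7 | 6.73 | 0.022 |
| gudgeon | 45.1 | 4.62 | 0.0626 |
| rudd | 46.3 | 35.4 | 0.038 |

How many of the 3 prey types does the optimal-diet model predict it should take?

Profitabilities (E/h, kJ/s): gudgeon 9.76, bleak 5.6, rudd 1.31. Add prey in this order while the next type's profitability exceeds the intake rate on those already taken.
Rate on top 1: 2.19. bleak: 5.6 > 2.19 → include.
Rate on top 2: 2.541. rudd: 1.31 < 2.541 → exclude; stop.
Optimal diet: gudgeon, bleak — 2 of 3 types.

2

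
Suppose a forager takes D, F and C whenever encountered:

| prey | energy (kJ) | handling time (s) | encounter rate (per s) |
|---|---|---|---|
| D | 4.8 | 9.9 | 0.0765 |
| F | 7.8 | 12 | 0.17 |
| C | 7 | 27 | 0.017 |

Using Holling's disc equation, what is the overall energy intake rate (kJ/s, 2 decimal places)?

0.43 kJ/s

R = (0.0765×4.8 + 0.17×7.8 + 0.017×7) / (1 + 0.0765×9.9 + 0.17×12 + 0.017×27) = 1.812/4.256 = 0.4258 kJ/s.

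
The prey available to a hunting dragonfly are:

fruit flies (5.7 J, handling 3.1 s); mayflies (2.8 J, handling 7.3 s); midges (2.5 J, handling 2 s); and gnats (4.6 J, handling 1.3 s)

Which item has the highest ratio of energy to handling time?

Profitability E/h (J/s): fruit flies = 5.7/3.1 = 1.84, mayflies = 2.8/7.3 = 0.384, midges = 2.5/2 = 1.25, gnats = 4.6/1.3 = 3.54.
Ranked: gnats > fruit flies > midges > mayflies.

gnats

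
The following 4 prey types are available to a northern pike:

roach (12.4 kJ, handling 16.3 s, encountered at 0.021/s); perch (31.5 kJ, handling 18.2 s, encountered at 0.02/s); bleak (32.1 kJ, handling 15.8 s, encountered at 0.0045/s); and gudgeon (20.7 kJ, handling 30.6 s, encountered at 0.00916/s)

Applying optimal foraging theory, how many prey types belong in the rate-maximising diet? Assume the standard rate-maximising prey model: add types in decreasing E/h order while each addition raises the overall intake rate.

Profitabilities (E/h, kJ/s): bleak 2.03, perch 1.73, roach 0.761, gudgeon 0.676. Add prey in this order while the next type's profitability exceeds the intake rate on those already taken.
Rate on top 1: 0.1349. perch: 1.73 > 0.1349 → include.
Rate on top 2: 0.5396. roach: 0.761 > 0.5396 → include.
Rate on top 3: 0.5822. gudgeon: 0.676 > 0.5822 → include.
Optimal diet: bleak, perch, roach, gudgeon — 4 of 4 types.

4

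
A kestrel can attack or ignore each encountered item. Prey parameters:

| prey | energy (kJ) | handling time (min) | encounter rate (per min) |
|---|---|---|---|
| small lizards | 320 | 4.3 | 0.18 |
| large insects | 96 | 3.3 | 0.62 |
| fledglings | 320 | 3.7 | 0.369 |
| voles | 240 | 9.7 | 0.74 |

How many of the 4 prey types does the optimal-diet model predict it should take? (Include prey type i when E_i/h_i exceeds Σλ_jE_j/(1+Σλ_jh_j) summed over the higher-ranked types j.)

E/h in descending order: fledglings 86.5, small lizards 74.4, large insects 29.1, voles 24.7 kJ/min. The optimal diet is the largest prefix of this list for which every included type satisfies E_i/h_i > R on the types above it.
Rate on top 1: 49.92. small lizards: 74.4 > 49.92 → include.
Rate on top 2: 55.96. large insects: 29.1 < 55.96 → exclude; stop.
Optimal diet: fledglings, small lizards — 2 of 4 types.

2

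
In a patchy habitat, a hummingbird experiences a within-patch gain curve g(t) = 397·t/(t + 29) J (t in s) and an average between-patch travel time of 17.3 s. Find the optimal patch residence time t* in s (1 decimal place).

22.4 s

Maximise g(t)/(T+t): set derivative to zero → g'(t)(T+t) = g(t).
g'(t) = 397·29/(t + 29)². Setting 397·29/(t+29)² = 397t/[(t+29)(17.3+t)] gives 29(17.3+t) = t(t+29), so t² = 29×17.3 = 501.7.
t* = √501.7 = 22.4 s.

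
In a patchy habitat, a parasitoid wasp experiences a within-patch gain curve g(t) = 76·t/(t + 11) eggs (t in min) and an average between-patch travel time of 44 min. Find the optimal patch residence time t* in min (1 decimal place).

Optimal t* satisfies g'(t*) = g(t*)/(T + t*).
g'(t) = 76·11/(t + 11)². Setting 76·11/(t+11)² = 76t/[(t+11)(44+t)] gives 11(44+t) = t(t+11), so t² = 11×44 = 484.
t* = √484 = 22 min.

22.0 min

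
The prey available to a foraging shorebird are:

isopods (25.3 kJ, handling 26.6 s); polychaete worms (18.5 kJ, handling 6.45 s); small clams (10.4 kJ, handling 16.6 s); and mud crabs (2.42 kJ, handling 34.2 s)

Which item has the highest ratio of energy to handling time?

Profitability E/h (kJ/s): isopods = 25.3/26.6 = 0.951, polychaete worms = 18.5/6.45 = 2.87, small clams = 10.4/16.6 = 0.627, mud crabs = 2.42/34.2 = 0.0708.
Ranked: polychaete worms > isopods > small clams > mud crabs.

polychaete worms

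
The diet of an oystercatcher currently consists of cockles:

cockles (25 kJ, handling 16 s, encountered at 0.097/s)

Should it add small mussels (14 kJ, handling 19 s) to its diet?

On cockles alone, R = ΣλE/(1+Σλh) = 2.425/2.552 = 0.9502 kJ/s.
Profitability of small mussels: 14/19 = 0.7368 kJ/s.
0.7368 < 0.9502, so adding small mussels would lower the average — exclude it.

No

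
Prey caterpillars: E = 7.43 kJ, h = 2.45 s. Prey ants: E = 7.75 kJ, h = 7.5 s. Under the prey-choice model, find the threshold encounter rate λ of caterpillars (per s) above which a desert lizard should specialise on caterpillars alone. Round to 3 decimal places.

0.211 per s

Drop ants once their profitability E₂/h₂ falls below the rate achievable on caterpillars alone: E₂/h₂ = λE₁/(1 + λh₁).
Solve for λ: λE₁h₂ = E₂(1 + λh₁) → λ(E₁h₂ − E₂h₁) = E₂ → λ = E₂/(E₁h₂ − E₂h₁).
λ = 7.75/(7.43×7.5 − 7.75×2.45) = 7.75/36.74 = 0.211 per s.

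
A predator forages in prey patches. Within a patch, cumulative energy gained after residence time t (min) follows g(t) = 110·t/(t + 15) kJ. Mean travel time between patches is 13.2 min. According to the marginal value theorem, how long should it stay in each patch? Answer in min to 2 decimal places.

14.07 min

Maximise g(t)/(T+t): set derivative to zero → g'(t)(T+t) = g(t).
g'(t) = 110·15/(t + 15)². Setting 110·15/(t+15)² = 110t/[(t+15)(13.2+t)] gives 15(13.2+t) = t(t+15), so t² = 15×13.2 = 198.
t* = √198 = 14.07 min.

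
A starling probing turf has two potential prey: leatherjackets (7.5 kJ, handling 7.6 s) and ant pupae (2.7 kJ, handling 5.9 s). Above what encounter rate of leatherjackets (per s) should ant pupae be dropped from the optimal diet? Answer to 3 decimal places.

0.114 per s

At the threshold, the rate on leatherjackets alone equals the profitability of ant pupae: λ·7.5/(1 + λ·7.6) = 2.7/5.9 = 0.4576.
Rearranging, λ(7.5 − 0.4576×7.6) = 0.4576, so λ = 0.4576/4.022 = 0.1138 per s.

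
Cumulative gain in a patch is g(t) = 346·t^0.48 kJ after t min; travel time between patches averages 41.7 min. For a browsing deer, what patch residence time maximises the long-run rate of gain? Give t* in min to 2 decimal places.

38.49 min

Optimal t* satisfies g'(t*) = g(t*)/(T + t*).
g'(t) = 0.48·346·t^-0.52. Setting 0.48·346·t^-0.52 = 346·t^0.48/(41.7+t) gives 0.48(41.7+t) = t, so 0.52·t = 0.48×41.7.
t* = 0.48×41.7/0.52 = 38.49 min.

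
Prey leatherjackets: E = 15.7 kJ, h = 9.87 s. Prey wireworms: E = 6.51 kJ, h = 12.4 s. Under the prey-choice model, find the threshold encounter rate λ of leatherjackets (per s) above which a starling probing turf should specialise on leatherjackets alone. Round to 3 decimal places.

0.050 per s

Drop wireworms once their profitability E₂/h₂ falls below the rate achievable on leatherjackets alone: E₂/h₂ = λE₁/(1 + λh₁).
Solve for λ: λE₁h₂ = E₂(1 + λh₁) → λ(E₁h₂ − E₂h₁) = E₂ → λ = E₂/(E₁h₂ − E₂h₁).
λ = 6.51/(15.7×12.4 − 6.51×9.87) = 6.51/130.4 = 0.04991 per s.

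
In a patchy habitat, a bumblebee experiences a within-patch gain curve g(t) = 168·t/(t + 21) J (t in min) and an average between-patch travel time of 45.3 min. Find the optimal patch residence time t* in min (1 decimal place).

Maximise g(t)/(T+t): set derivative to zero → g'(t)(T+t) = g(t).
g'(t) = 168·21/(t + 21)². Setting 168·21/(t+21)² = 168t/[(t+21)(45.3+t)] gives 21(45.3+t) = t(t+21), so t² = 21×45.3 = 951.3.
t* = √951.3 = 30.84 min.

30.8 min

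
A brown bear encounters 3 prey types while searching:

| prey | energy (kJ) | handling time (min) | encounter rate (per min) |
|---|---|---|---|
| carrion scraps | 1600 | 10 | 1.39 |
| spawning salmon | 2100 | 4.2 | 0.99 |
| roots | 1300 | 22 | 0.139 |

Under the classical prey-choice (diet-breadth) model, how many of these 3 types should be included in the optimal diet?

1

Rank by E/h (kJ/min): spawning salmon 500, carrion scraps 160, roots 59.1. Include each in turn until the next type's E/h falls below the running intake rate.
Rate on top 1: 403.1. carrion scraps: 160 < 403.1 → exclude; stop.
Optimal diet: spawning salmon — 1 of 3 types.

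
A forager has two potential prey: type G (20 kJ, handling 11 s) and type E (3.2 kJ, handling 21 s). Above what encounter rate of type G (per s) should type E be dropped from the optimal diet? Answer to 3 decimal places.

0.008 per s

The zero-one rule: include type E iff E₂/h₂ > λE₁/(1+λh₁). Equality gives the switch point.
λE₁h₂ = E₂ + λE₂h₁ ⇒ λ = E₂/(E₁h₂ − E₂h₁) = 3.2/(420 − 35.2) = 0.008316 per s.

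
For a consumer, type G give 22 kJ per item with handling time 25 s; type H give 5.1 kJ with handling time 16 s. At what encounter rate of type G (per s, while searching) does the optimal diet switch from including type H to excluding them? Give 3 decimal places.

Drop type H once their profitability E₂/h₂ falls below the rate achievable on type G alone: E₂/h₂ = λE₁/(1 + λh₁).
Solve for λ: λE₁h₂ = E₂(1 + λh₁) → λ(E₁h₂ − E₂h₁) = E₂ → λ = E₂/(E₁h₂ − E₂h₁).
λ = 5.1/(22×16 − 5.1×25) = 5.1/224.5 = 0.02272 per s.

0.023 per s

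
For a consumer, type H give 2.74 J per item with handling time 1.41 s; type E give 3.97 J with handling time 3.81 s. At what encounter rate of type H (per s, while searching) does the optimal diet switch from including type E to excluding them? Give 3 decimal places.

Drop type E once their profitability E₂/h₂ falls below the rate achievable on type H alone: E₂/h₂ = λE₁/(1 + λh₁).
Solve for λ: λE₁h₂ = E₂(1 + λh₁) → λ(E₁h₂ − E₂h₁) = E₂ → λ = E₂/(E₁h₂ − E₂h₁).
λ = 3.97/(2.74×3.81 − 3.97×1.41) = 3.97/4.842 = 0.82 per s.

0.820 per s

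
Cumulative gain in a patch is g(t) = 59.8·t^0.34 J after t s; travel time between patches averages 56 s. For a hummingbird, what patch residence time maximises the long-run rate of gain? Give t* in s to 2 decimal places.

28.85 s

Optimal t* satisfies g'(t*) = g(t*)/(T + t*).
g'(t) = 0.34·59.8·t^-0.66. Setting 0.34·59.8·t^-0.66 = 59.8·t^0.34/(56+t) gives 0.34(56+t) = t, so 0.66·t = 0.34×56.
t* = 0.34×56/0.66 = 28.85 s.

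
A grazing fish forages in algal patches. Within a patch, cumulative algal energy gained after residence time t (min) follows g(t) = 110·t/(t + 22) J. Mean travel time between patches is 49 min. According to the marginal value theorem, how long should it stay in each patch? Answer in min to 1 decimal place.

By the marginal value theorem, leave when the instantaneous gain rate g'(t) equals the habitat-wide average g(t)/(T + t).
g'(t) = 110·22/(t + 22)². Setting 110·22/(t+22)² = 110t/[(t+22)(49+t)] gives 22(49+t) = t(t+22), so t² = 22×49 = 1078.
t* = √1078 = 32.83 min.

32.8 min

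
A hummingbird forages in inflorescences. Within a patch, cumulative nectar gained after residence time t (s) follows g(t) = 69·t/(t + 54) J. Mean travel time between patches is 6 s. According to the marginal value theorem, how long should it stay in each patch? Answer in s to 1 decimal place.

18.0 s

By the marginal value theorem, leave when the instantaneous gain rate g'(t) equals the habitat-wide average g(t)/(T + t).
g'(t) = 69·54/(t + 54)². Setting 69·54/(t+54)² = 69t/[(t+54)(6+t)] gives 54(6+t) = t(t+54), so t² = 54×6 = 324.
t* = √324 = 18 s.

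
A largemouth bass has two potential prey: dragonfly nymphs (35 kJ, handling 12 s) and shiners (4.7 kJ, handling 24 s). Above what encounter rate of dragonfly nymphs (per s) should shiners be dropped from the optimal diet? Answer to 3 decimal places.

0.006 per s

Drop shiners once their profitability E₂/h₂ falls below the rate achievable on dragonfly nymphs alone: E₂/h₂ = λE₁/(1 + λh₁).
Solve for λ: λE₁h₂ = E₂(1 + λh₁) → λ(E₁h₂ − E₂h₁) = E₂ → λ = E₂/(E₁h₂ − E₂h₁).
λ = 4.7/(35×24 − 4.7×12) = 4.7/783.6 = 0.005998 per s.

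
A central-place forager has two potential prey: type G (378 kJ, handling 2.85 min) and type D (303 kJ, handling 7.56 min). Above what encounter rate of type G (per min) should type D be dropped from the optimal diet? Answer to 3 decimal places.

Drop type D once their profitability E₂/h₂ falls below the rate achievable on type G alone: E₂/h₂ = λE₁/(1 + λh₁).
Solve for λ: λE₁h₂ = E₂(1 + λh₁) → λ(E₁h₂ − E₂h₁) = E₂ → λ = E₂/(E₁h₂ − E₂h₁).
λ = 303/(378×7.56 − 303×2.85) = 303/1994 = 0.1519 per min.

0.152 per min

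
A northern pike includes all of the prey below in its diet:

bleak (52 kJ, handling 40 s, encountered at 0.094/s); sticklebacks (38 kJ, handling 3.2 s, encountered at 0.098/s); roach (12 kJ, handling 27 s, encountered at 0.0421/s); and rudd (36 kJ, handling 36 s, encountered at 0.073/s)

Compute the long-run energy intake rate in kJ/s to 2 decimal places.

1.33 kJ/s

R = (0.094×52 + 0.098×38 + 0.0421×12 + 0.073×36) / (1 + 0.094×40 + 0.098×3.2 + 0.0421×27 + 0.073×36) = 11.75/8.838 = 1.329 kJ/s.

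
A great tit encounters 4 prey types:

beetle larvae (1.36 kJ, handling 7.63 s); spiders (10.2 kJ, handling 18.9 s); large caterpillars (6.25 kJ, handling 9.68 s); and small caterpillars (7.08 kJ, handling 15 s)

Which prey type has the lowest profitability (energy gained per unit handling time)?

Profitability E/h (kJ/s): beetle larvae = 1.36/7.63 = 0.178, spiders = 10.2/18.9 = 0.54, large caterpillars = 6.25/9.68 = 0.646, small caterpillars = 7.08/15 = 0.472.
Ranked: large caterpillars > spiders > small caterpillars > beetle larvae.

beetle larvae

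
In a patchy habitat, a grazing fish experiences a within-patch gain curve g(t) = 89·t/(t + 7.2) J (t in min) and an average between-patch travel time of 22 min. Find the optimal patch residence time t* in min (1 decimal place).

12.6 min

Optimal t* satisfies g'(t*) = g(t*)/(T + t*).
g'(t) = 89·7.2/(t + 7.2)². Setting 89·7.2/(t+7.2)² = 89t/[(t+7.2)(22+t)] gives 7.2(22+t) = t(t+7.2), so t² = 7.2×22 = 158.4.
t* = √158.4 = 12.59 min.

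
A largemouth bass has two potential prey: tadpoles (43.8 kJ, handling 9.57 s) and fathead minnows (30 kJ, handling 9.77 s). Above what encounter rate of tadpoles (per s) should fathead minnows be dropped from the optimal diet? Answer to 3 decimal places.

The zero-one rule: include fathead minnows iff E₂/h₂ > λE₁/(1+λh₁). Equality gives the switch point.
λE₁h₂ = E₂ + λE₂h₁ ⇒ λ = E₂/(E₁h₂ − E₂h₁) = 30/(427.9 − 287.1) = 0.213 per s.

0.213 per s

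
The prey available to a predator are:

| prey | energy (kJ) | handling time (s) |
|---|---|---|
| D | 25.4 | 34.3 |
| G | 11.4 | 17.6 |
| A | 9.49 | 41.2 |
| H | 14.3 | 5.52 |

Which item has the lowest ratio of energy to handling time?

Profitability E/h (kJ/s): D = 25.4/34.3 = 0.741, G = 11.4/17.6 = 0.648, A = 9.49/41.2 = 0.23, H = 14.3/5.52 = 2.59.
Ranked: H > D > G > A.

A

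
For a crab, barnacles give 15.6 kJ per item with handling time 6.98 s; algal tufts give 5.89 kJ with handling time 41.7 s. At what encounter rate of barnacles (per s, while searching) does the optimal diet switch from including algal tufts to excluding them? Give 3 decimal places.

Drop algal tufts once their profitability E₂/h₂ falls below the rate achievable on barnacles alone: E₂/h₂ = λE₁/(1 + λh₁).
Solve for λ: λE₁h₂ = E₂(1 + λh₁) → λ(E₁h₂ − E₂h₁) = E₂ → λ = E₂/(E₁h₂ − E₂h₁).
λ = 5.89/(15.6×41.7 − 5.89×6.98) = 5.89/609.4 = 0.009665 per s.

0.010 per s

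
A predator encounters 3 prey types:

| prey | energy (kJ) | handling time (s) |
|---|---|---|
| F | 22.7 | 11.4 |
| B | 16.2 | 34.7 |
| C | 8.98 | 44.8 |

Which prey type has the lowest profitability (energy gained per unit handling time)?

C

In descending order of E/h:
F: 22.7/11.4 = 1.99 kJ/s
B: 16.2/34.7 = 0.467 kJ/s
C: 8.98/44.8 = 0.2 kJ/s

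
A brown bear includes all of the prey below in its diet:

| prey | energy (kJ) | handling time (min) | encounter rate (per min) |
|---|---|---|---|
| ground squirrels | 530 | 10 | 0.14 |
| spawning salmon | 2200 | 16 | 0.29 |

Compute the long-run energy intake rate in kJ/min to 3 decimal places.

Energy encountered per unit search time: 0.14×530 + 0.29×2200 = 712.2 kJ/min.
Handling time per unit search time: 0.14×10 + 0.29×16 = 6.04.
Rate = 712.2/(1 + 6.04) = 101.2 kJ/min.

101.165 kJ/min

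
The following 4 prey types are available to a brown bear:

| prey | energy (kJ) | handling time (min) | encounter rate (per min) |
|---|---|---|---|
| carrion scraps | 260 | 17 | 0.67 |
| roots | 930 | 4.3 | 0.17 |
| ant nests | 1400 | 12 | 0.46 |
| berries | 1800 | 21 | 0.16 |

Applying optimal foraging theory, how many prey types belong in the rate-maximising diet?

2

Rank by E/h (kJ/min): roots 216, ant nests 117, berries 85.7, carrion scraps 15.3. Include each in turn until the next type's E/h falls below the running intake rate.
Rate on top 1: 91.33. ant nests: 117 > 91.33 → include.
Rate on top 2: 110.6. berries: 85.7 < 110.6 → exclude; stop.
Optimal diet: roots, ant nests — 2 of 4 types.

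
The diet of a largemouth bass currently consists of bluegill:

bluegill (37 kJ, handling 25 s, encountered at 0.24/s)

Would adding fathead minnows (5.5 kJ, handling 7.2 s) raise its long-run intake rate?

No

Current rate: (0.24×37)/(1 + 0.24×25) = 1.269 kJ/s.
fathead minnows: E/h = 5.5/7.2 = 0.7639 kJ/s.
0.7639 < 1.269, so adding fathead minnows would lower the average — exclude it.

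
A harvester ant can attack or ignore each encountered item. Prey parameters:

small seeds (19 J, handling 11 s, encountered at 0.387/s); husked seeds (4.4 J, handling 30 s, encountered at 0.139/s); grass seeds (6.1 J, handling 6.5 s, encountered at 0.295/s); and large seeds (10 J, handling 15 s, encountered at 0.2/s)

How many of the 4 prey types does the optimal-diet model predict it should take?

1

Rank by E/h (J/s): small seeds 1.73, grass seeds 0.938, large seeds 0.667, husked seeds 0.147. Include each in turn until the next type's E/h falls below the running intake rate.
Rate on top 1: 1.399. grass seeds: 0.938 < 1.399 → exclude; stop.
Optimal diet: small seeds — 1 of 4 types.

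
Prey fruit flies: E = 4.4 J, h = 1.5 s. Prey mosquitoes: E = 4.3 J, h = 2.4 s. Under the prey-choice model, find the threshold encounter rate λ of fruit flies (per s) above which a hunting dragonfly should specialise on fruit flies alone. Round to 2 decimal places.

1.05 per s

At the threshold, the rate on fruit flies alone equals the profitability of mosquitoes: λ·4.4/(1 + λ·1.5) = 4.3/2.4 = 1.792.
Rearranging, λ(4.4 − 1.792×1.5) = 1.792, so λ = 1.792/1.713 = 1.046 per s.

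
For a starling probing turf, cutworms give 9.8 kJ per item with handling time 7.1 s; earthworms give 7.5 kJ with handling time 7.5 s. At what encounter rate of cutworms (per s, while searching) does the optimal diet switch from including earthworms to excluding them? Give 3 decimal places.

The zero-one rule: include earthworms iff E₂/h₂ > λE₁/(1+λh₁). Equality gives the switch point.
λE₁h₂ = E₂ + λE₂h₁ ⇒ λ = E₂/(E₁h₂ − E₂h₁) = 7.5/(73.5 − 53.25) = 0.3704 per s.

0.370 per s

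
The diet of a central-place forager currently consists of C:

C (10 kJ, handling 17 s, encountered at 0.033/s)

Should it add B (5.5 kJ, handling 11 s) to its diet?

Current rate: (0.033×10)/(1 + 0.033×17) = 0.2114 kJ/s.
B: E/h = 5.5/11 = 0.5 kJ/s.
Since 0.5 > R, including B increases the long-run rate.

Yes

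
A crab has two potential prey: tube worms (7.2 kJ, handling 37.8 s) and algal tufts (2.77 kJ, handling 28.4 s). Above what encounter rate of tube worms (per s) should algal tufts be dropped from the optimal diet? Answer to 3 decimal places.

0.028 per s

At the threshold, the rate on tube worms alone equals the profitability of algal tufts: λ·7.2/(1 + λ·37.8) = 2.77/28.4 = 0.09754.
Rearranging, λ(7.2 − 0.09754×37.8) = 0.09754, so λ = 0.09754/3.513 = 0.02776 per s.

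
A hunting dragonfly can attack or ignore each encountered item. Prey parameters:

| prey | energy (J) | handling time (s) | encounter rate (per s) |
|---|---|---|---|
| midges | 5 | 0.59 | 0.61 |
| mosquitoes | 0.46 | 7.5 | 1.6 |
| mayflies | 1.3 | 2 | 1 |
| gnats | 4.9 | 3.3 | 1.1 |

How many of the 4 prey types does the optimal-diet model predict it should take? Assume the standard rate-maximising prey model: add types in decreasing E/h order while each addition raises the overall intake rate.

1

E/h in descending order: midges 8.47, gnats 1.48, mayflies 0.65, mosquitoes 0.0613 J/s. The optimal diet is the largest prefix of this list for which every included type satisfies E_i/h_i > R on the types above it.
Rate on top 1: 2.243. gnats: 1.48 < 2.243 → exclude; stop.
Optimal diet: midges — 1 of 4 types.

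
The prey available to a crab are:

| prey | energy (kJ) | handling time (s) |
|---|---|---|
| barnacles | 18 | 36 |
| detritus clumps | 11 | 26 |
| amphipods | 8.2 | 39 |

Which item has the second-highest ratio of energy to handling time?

detritus clumps

In descending order of E/h:
barnacles: 18/36 = 0.5 kJ/s
detritus clumps: 11/26 = 0.423 kJ/s
amphipods: 8.2/39 = 0.21 kJ/s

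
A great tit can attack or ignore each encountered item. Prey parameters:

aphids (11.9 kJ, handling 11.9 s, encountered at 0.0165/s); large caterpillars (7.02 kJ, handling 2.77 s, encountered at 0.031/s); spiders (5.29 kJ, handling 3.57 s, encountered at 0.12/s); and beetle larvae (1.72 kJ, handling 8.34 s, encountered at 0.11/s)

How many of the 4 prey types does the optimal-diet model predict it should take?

Rank by E/h (kJ/s): large caterpillars 2.53, spiders 1.48, aphids 1, beetle larvae 0.206. Include each in turn until the next type's E/h falls below the running intake rate.
Rate on top 1: 0.2004. spiders: 1.48 > 0.2004 → include.
Rate on top 2: 0.5629. aphids: 1 > 0.5629 → include.
Rate on top 3: 0.6131. beetle larvae: 0.206 < 0.6131 → exclude; stop.
Optimal diet: large caterpillars, spiders, aphids — 3 of 4 types.

3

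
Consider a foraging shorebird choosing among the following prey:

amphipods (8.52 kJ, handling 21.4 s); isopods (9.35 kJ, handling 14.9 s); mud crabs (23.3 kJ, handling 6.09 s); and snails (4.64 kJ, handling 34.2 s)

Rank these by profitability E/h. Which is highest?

mud crabs

Profitability E/h (kJ/s): amphipods = 8.52/21.4 = 0.398, isopods = 9.35/14.9 = 0.628, mud crabs = 23.3/6.09 = 3.83, snails = 4.64/34.2 = 0.136.
Ranked: mud crabs > isopods > amphipods > snails.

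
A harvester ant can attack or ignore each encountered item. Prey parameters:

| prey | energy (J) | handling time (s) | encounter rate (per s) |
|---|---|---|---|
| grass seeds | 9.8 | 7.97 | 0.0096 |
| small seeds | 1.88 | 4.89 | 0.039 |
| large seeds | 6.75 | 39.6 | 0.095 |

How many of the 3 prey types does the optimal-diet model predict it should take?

3

Rank by E/h (J/s): grass seeds 1.23, small seeds 0.384, large seeds 0.17. Include each in turn until the next type's E/h falls below the running intake rate.
Rate on top 1: 0.08739. small seeds: 0.384 > 0.08739 → include.
Rate on top 2: 0.1321. large seeds: 0.17 > 0.1321 → include.
Optimal diet: grass seeds, small seeds, large seeds — 3 of 3 types.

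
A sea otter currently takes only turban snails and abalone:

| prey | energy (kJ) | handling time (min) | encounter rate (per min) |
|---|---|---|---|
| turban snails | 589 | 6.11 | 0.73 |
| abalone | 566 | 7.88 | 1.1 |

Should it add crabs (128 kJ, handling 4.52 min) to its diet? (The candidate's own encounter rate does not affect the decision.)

No

Current rate: (0.73×589 + 1.1×566)/(1 + 0.73×6.11 + 1.1×7.88) = 74.5 kJ/min.
Profitability of crabs: 128/4.52 = 28.32 kJ/min.
Since 28.32 < R, time spent handling crabs is better spent searching.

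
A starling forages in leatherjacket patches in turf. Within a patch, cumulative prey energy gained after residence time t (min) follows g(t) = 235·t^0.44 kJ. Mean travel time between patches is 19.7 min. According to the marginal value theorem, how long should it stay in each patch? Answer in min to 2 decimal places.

15.48 min

Optimal t* satisfies g'(t*) = g(t*)/(T + t*).
g'(t) = 0.44·235·t^-0.56. Setting 0.44·235·t^-0.56 = 235·t^0.44/(19.7+t) gives 0.44(19.7+t) = t, so 0.56·t = 0.44×19.7.
t* = 0.44×19.7/0.56 = 15.48 min.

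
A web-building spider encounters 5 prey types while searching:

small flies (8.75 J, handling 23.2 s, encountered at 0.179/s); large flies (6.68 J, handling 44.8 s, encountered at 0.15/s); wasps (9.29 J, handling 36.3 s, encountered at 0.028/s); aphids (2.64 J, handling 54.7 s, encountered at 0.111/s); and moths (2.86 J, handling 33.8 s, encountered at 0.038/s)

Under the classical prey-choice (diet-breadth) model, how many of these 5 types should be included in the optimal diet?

1

Rank by E/h (J/s): small flies 0.377, wasps 0.256, large flies 0.149, moths 0.0846, aphids 0.0483. Include each in turn until the next type's E/h falls below the running intake rate.
Rate on top 1: 0.304. wasps: 0.256 < 0.304 → exclude; stop.
Optimal diet: small flies — 1 of 5 types.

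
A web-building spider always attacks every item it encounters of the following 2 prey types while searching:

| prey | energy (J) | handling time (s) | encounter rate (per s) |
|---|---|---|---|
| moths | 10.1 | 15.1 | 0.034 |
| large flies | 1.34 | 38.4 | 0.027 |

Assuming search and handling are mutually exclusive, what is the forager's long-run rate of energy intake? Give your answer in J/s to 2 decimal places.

R = Σλ_iE_i / (1 + Σλ_ih_i)
Numerator: 0.034×10.1 + 0.027×1.34 = 0.3796
Denominator: 1 + 0.034×15.1 + 0.027×38.4 = 2.55
R = 0.3796/2.55 = 0.1488 J/s

0.15 J/s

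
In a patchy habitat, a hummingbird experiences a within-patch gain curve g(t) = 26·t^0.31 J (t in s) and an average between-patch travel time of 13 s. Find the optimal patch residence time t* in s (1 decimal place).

5.8 s

Optimal t* satisfies g'(t*) = g(t*)/(T + t*).
g'(t) = 0.31·26·t^-0.69. Setting 0.31·26·t^-0.69 = 26·t^0.31/(13+t) gives 0.31(13+t) = t, so 0.69·t = 0.31×13.
t* = 0.31×13/0.69 = 5.841 s.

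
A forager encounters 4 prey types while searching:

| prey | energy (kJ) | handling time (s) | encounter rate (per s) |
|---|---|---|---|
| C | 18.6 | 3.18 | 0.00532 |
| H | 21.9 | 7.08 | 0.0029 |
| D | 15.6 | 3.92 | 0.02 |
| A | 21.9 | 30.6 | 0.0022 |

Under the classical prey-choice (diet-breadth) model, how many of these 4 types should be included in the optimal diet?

4

Rank by E/h (kJ/s): C 5.85, D 3.98, H 3.09, A 0.716. Include each in turn until the next type's E/h falls below the running intake rate.
Rate on top 1: 0.09731. D: 3.98 > 0.09731 → include.
Rate on top 2: 0.3752. H: 3.09 > 0.3752 → include.
Rate on top 3: 0.4252. A: 0.716 > 0.4252 → include.
Optimal diet: C, D, H, A — 4 of 4 types.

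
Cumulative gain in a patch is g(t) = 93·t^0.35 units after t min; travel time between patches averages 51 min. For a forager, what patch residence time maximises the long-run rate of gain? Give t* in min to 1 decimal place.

Optimal t* satisfies g'(t*) = g(t*)/(T + t*).
g'(t) = 0.35·93·t^-0.65. Setting 0.35·93·t^-0.65 = 93·t^0.35/(51+t) gives 0.35(51+t) = t, so 0.65·t = 0.35×51.
t* = 0.35×51/0.65 = 27.46 min.

27.5 min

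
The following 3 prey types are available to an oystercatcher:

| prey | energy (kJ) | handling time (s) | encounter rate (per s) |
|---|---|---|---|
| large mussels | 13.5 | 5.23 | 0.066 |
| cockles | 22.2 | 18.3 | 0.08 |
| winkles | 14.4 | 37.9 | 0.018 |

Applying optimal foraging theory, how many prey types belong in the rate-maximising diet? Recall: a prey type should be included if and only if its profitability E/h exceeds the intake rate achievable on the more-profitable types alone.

Profitabilities (E/h, kJ/s): large mussels 2.58, cockles 1.21, winkles 0.38. Add prey in this order while the next type's profitability exceeds the intake rate on those already taken.
Rate on top 1: 0.6624. cockles: 1.21 > 0.6624 → include.
Rate on top 2: 0.9494. winkles: 0.38 < 0.9494 → exclude; stop.
Optimal diet: large mussels, cockles — 2 of 3 types.

2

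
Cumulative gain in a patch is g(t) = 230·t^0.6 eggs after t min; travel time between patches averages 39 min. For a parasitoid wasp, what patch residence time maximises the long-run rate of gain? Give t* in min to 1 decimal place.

Optimal t* satisfies g'(t*) = g(t*)/(T + t*).
g'(t) = 0.6·230·t^-0.4. Setting 0.6·230·t^-0.4 = 230·t^0.6/(39+t) gives 0.6(39+t) = t, so 0.40·t = 0.6×39.
t* = 0.6×39/0.40 = 58.5 min.

58.5 min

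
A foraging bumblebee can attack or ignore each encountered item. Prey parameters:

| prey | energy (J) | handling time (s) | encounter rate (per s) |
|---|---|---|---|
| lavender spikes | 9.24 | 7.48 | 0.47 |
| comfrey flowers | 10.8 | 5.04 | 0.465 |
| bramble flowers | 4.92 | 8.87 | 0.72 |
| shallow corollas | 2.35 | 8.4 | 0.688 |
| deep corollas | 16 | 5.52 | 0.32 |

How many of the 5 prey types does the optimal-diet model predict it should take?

E/h in descending order: deep corollas 2.9, comfrey flowers 2.14, lavender spikes 1.24, bramble flowers 0.555, shallow corollas 0.28 J/s. The optimal diet is the largest prefix of this list for which every included type satisfies E_i/h_i > R on the types above it.
Rate on top 1: 1.851. comfrey flowers: 2.14 > 1.851 → include.
Rate on top 2: 1.985. lavender spikes: 1.24 < 1.985 → exclude; stop.
Optimal diet: deep corollas, comfrey flowers — 2 of 5 types.

2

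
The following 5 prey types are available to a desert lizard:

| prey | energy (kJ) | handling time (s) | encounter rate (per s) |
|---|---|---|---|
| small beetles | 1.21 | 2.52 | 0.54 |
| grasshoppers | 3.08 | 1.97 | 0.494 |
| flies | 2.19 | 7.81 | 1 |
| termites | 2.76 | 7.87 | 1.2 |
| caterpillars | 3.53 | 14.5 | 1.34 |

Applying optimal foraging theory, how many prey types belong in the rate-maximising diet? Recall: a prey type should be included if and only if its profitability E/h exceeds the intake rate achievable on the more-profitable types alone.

Profitabilities (E/h, kJ/s): grasshoppers 1.56, small beetles 0.48, termites 0.351, flies 0.28, caterpillars 0.243. Add prey in this order while the next type's profitability exceeds the intake rate on those already taken.
Rate on top 1: 0.7711. small beetles: 0.48 < 0.7711 → exclude; stop.
Optimal diet: grasshoppers — 1 of 5 types.

1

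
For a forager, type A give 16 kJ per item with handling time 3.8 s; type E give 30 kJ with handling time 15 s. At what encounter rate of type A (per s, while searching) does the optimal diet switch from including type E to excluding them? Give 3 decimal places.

0.238 per s

At the threshold, the rate on type A alone equals the profitability of type E: λ·16/(1 + λ·3.8) = 30/15 = 2.
Rearranging, λ(16 − 2×3.8) = 2, so λ = 2/8.4 = 0.2381 per s.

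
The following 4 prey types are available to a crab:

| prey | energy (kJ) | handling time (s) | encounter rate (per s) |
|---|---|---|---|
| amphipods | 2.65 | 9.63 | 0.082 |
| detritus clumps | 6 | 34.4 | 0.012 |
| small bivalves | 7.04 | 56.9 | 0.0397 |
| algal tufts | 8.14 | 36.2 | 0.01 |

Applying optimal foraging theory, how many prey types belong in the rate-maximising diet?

Rank by E/h (kJ/s): amphipods 0.275, algal tufts 0.225, detritus clumps 0.174, small bivalves 0.124. Include each in turn until the next type's E/h falls below the running intake rate.
Rate on top 1: 0.1214. algal tufts: 0.225 > 0.1214 → include.
Rate on top 2: 0.1388. detritus clumps: 0.174 > 0.1388 → include.
Rate on top 3: 0.1446. small bivalves: 0.124 < 0.1446 → exclude; stop.
Optimal diet: amphipods, algal tufts, detritus clumps — 3 of 4 types.

3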